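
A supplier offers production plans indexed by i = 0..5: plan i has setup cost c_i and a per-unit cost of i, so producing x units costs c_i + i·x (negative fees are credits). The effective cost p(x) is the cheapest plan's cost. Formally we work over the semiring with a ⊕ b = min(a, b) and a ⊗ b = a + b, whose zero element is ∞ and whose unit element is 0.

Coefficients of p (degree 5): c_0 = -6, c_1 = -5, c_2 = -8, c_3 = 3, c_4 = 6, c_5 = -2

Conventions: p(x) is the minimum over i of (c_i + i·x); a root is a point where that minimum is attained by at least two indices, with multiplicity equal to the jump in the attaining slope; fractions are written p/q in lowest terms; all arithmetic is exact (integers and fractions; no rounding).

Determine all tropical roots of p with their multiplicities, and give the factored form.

hull edge (i=0, c=-6) to (i=2, c=-8): slope -1, span 2
hull edge (i=2, c=-8) to (i=5, c=-2): slope 2, span 3
Factored form: p(x) = -2 ⊗ (x ⊕ (-2)) ⊗ (x ⊕ (-2)) ⊗ (x ⊕ (-2)) ⊗ (x ⊕ 1) ⊗ (x ⊕ 1)
Answer: roots = -2 (mult 3), 1 (mult 2)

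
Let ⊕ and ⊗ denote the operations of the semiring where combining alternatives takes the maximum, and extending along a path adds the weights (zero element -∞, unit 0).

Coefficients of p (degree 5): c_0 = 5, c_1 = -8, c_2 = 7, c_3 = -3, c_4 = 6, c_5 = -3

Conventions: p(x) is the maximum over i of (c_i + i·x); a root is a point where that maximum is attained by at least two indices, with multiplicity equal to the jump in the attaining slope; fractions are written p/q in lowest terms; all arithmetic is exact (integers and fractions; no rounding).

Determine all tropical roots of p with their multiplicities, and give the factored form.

hull edge (i=0, c=5) to (i=2, c=7): slope 1, span 2
hull edge (i=2, c=7) to (i=4, c=6): slope -1/2, span 2
hull edge (i=4, c=6) to (i=5, c=-3): slope -9, span 1
Factored form: p(x) = -3 ⊗ (x ⊕ (-1)) ⊗ (x ⊕ (-1)) ⊗ (x ⊕ 1/2) ⊗ (x ⊕ 1/2) ⊗ (x ⊕ 9)
Answer: roots = -1 (mult 2), 1/2 (mult 2), 9 (mult 1)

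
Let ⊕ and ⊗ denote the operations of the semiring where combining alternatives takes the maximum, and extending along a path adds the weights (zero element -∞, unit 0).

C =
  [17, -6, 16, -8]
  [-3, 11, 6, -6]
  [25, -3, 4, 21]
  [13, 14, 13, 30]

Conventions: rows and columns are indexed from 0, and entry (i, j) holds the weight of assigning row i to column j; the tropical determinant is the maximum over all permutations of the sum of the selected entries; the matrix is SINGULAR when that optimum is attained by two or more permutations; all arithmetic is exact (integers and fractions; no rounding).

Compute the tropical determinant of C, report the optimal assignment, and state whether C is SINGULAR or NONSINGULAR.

σ = (0, 1, 2, 3): 17 + 11 + 4 + 30 = 62
σ = (0, 1, 3, 2): 17 + 11 + 21 + 13 = 62
σ = (0, 2, 1, 3): 17 + 6 + (-3) + 30 = 50
σ = (0, 2, 3, 1): 17 + 6 + 21 + 14 = 58
σ = (0, 3, 1, 2): 17 + (-6) + (-3) + 13 = 21
σ = (0, 3, 2, 1): 17 + (-6) + 4 + 14 = 29
σ = (1, 0, 2, 3): (-6) + (-3) + 4 + 30 = 25
σ = (1, 0, 3, 2): (-6) + (-3) + 21 + 13 = 25
σ = (1, 2, 0, 3): (-6) + 6 + 25 + 30 = 55
σ = (1, 2, 3, 0): (-6) + 6 + 21 + 13 = 34
σ = (1, 3, 0, 2): (-6) + (-6) + 25 + 13 = 26
σ = (1, 3, 2, 0): (-6) + (-6) + 4 + 13 = 5
σ = (2, 0, 1, 3): 16 + (-3) + (-3) + 30 = 40
σ = (2, 0, 3, 1): 16 + (-3) + 21 + 14 = 48
σ = (2, 1, 0, 3): 16 + 11 + 25 + 30 = 82
σ = (2, 1, 3, 0): 16 + 11 + 21 + 13 = 61
σ = (2, 3, 0, 1): 16 + (-6) + 25 + 14 = 49
σ = (2, 3, 1, 0): 16 + (-6) + (-3) + 13 = 20
σ = (3, 0, 1, 2): (-8) + (-3) + (-3) + 13 = -1
σ = (3, 0, 2, 1): (-8) + (-3) + 4 + 14 = 7
σ = (3, 1, 0, 2): (-8) + 11 + 25 + 13 = 41
σ = (3, 1, 2, 0): (-8) + 11 + 4 + 13 = 20
σ = (3, 2, 0, 1): (-8) + 6 + 25 + 14 = 37
σ = (3, 2, 1, 0): (-8) + 6 + (-3) + 13 = 8
Optimal value attained by: σ = (2, 1, 0, 3).
Answer: det⊕(C) = 82; verdict: NONSINGULAR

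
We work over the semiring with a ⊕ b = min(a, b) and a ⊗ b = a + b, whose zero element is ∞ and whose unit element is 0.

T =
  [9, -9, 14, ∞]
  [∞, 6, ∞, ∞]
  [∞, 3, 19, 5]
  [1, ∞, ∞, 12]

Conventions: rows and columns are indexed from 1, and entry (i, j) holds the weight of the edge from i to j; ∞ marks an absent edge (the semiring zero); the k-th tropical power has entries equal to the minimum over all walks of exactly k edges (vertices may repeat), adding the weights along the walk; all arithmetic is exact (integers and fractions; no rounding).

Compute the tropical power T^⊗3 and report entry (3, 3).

T^⊗2:
  [18, -3, 23, 19]
  [∞, 12, ∞, ∞]
  [6, 9, 38, 17]
  [10, -8, 15, 24]
T^⊗3:
  [20, 3, 32, 28]
  [∞, 18, ∞, ∞]
  [15, -3, 20, 29]
  [19, -2, 24, 20]
Key observation: the optimum is the walk 3->4->1->3, with weight 5 + 1 + 14 = 20.
Optimal value attained by: walk 3->4->1->3.
Answer: (T^⊗3)[3][3] = 20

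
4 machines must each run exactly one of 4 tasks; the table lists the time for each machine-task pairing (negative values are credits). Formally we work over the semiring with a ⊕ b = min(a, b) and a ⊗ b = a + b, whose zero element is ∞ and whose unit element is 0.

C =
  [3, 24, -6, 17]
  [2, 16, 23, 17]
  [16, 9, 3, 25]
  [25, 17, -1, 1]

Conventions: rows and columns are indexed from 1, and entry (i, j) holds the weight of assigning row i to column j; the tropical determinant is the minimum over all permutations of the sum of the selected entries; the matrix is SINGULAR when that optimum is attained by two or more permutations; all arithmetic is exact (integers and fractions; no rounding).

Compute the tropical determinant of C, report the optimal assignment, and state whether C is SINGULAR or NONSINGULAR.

σ = (1, 2, 3, 4): 3 + 16 + 3 + 1 = 23
σ = (1, 2, 4, 3): 3 + 16 + 25 + (-1) = 43
σ = (1, 3, 2, 4): 3 + 23 + 9 + 1 = 36
σ = (1, 3, 4, 2): 3 + 23 + 25 + 17 = 68
σ = (1, 4, 2, 3): 3 + 17 + 9 + (-1) = 28
σ = (1, 4, 3, 2): 3 + 17 + 3 + 17 = 40
σ = (2, 1, 3, 4): 24 + 2 + 3 + 1 = 30
σ = (2, 1, 4, 3): 24 + 2 + 25 + (-1) = 50
σ = (2, 3, 1, 4): 24 + 23 + 16 + 1 = 64
σ = (2, 3, 4, 1): 24 + 23 + 25 + 25 = 97
σ = (2, 4, 1, 3): 24 + 17 + 16 + (-1) = 56
σ = (2, 4, 3, 1): 24 + 17 + 3 + 25 = 69
σ = (3, 1, 2, 4): (-6) + 2 + 9 + 1 = 6
σ = (3, 1, 4, 2): (-6) + 2 + 25 + 17 = 38
σ = (3, 2, 1, 4): (-6) + 16 + 16 + 1 = 27
σ = (3, 2, 4, 1): (-6) + 16 + 25 + 25 = 60
σ = (3, 4, 1, 2): (-6) + 17 + 16 + 17 = 44
σ = (3, 4, 2, 1): (-6) + 17 + 9 + 25 = 45
σ = (4, 1, 2, 3): 17 + 2 + 9 + (-1) = 27
σ = (4, 1, 3, 2): 17 + 2 + 3 + 17 = 39
σ = (4, 2, 1, 3): 17 + 16 + 16 + (-1) = 48
σ = (4, 2, 3, 1): 17 + 16 + 3 + 25 = 61
σ = (4, 3, 1, 2): 17 + 23 + 16 + 17 = 73
σ = (4, 3, 2, 1): 17 + 23 + 9 + 25 = 74
Optimal value attained by: σ = (3, 1, 2, 4).
Answer: det⊕(C) = 6; verdict: NONSINGULAR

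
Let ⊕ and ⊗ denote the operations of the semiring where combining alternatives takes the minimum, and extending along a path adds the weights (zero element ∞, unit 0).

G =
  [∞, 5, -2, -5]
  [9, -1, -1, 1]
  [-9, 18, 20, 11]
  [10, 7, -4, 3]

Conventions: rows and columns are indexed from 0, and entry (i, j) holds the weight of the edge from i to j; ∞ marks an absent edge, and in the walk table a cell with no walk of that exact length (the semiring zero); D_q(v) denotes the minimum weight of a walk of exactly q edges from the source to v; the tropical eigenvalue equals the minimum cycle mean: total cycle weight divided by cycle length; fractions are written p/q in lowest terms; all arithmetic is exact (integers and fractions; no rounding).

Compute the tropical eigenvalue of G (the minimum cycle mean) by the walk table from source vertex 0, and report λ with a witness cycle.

q=0: [0, ∞, ∞, ∞]
q=1: [∞, 5, -2, -5]
q=2: [-11, 2, -9, -2]
q=3: [-18, -6, -13, -16]
q=4: [-22, -13, -20, -23]
Optimal cycle mean attained by: cycle 0->3->2->0, total (-5) + (-4) + (-9), length 3.
Answer: λ = -6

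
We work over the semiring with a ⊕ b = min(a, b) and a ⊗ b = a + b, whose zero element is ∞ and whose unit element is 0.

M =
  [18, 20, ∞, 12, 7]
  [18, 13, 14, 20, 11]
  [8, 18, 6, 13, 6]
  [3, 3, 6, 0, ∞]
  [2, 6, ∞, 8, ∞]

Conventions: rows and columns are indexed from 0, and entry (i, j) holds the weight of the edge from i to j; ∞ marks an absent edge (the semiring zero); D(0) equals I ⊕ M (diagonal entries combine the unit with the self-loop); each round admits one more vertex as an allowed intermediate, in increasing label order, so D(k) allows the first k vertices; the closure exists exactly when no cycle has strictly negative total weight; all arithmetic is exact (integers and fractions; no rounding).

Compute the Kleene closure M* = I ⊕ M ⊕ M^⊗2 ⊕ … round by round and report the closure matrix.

D(0):
  [0, 20, ∞, 12, 7]
  [18, 0, 14, 20, 11]
  [8, 18, 0, 13, 6]
  [3, 3, 6, 0, ∞]
  [2, 6, ∞, 8, 0]
D(1):
  [0, 20, ∞, 12, 7]
  [18, 0, 14, 20, 11]
  [8, 18, 0, 13, 6]
  [3, 3, 6, 0, 10]
  [2, 6, ∞, 8, 0]
D(2):
  [0, 20, 34, 12, 7]
  [18, 0, 14, 20, 11]
  [8, 18, 0, 13, 6]
  [3, 3, 6, 0, 10]
  [2, 6, 20, 8, 0]
D(3):
  [0, 20, 34, 12, 7]
  [18, 0, 14, 20, 11]
  [8, 18, 0, 13, 6]
  [3, 3, 6, 0, 10]
  [2, 6, 20, 8, 0]
D(4):
  [0, 15, 18, 12, 7]
  [18, 0, 14, 20, 11]
  [8, 16, 0, 13, 6]
  [3, 3, 6, 0, 10]
  [2, 6, 14, 8, 0]
D(5):
  [0, 13, 18, 12, 7]
  [13, 0, 14, 19, 11]
  [8, 12, 0, 13, 6]
  [3, 3, 6, 0, 10]
  [2, 6, 14, 8, 0]
Answer: M* = [[0, 13, 18, 12, 7], [13, 0, 14, 19, 11], [8, 12, 0, 13, 6], [3, 3, 6, 0, 10], [2, 6, 14, 8, 0]]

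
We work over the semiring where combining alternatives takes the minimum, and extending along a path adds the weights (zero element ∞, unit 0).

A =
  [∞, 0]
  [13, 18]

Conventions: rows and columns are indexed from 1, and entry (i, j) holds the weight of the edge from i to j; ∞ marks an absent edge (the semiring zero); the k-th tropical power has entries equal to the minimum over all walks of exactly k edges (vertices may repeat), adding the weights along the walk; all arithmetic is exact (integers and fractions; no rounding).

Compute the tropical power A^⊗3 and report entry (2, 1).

A^⊗2:
  [13, 18]
  [31, 13]
A^⊗3:
  [31, 13]
  [26, 31]
Key observation: the optimum is the walk 2->1->2->1, with weight 13 + 0 + 13 = 26.
Optimal value attained by: walk 2->1->2->1.
Answer: (A^⊗3)[2][1] = 26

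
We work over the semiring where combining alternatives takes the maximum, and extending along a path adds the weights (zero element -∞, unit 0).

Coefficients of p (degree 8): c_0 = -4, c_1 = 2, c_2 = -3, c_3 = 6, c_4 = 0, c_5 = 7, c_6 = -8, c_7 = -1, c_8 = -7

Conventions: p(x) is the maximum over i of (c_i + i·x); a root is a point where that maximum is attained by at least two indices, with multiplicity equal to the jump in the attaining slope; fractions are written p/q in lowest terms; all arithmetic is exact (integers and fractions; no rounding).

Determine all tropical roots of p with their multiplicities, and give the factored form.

hull edge (i=0, c=-4) to (i=1, c=2): slope 6, span 1
hull edge (i=1, c=2) to (i=3, c=6): slope 2, span 2
hull edge (i=3, c=6) to (i=5, c=7): slope 1/2, span 2
hull edge (i=5, c=7) to (i=7, c=-1): slope -4, span 2
hull edge (i=7, c=-1) to (i=8, c=-7): slope -6, span 1
Factored form: p(x) = -7 ⊗ (x ⊕ (-6)) ⊗ (x ⊕ (-2)) ⊗ (x ⊕ (-2)) ⊗ (x ⊕ (-1/2)) ⊗ (x ⊕ (-1/2)) ⊗ (x ⊕ 4) ⊗ (x ⊕ 4) ⊗ (x ⊕ 6)
Answer: roots = -6 (mult 1), -2 (mult 2), -1/2 (mult 2), 4 (mult 2), 6 (mult 1)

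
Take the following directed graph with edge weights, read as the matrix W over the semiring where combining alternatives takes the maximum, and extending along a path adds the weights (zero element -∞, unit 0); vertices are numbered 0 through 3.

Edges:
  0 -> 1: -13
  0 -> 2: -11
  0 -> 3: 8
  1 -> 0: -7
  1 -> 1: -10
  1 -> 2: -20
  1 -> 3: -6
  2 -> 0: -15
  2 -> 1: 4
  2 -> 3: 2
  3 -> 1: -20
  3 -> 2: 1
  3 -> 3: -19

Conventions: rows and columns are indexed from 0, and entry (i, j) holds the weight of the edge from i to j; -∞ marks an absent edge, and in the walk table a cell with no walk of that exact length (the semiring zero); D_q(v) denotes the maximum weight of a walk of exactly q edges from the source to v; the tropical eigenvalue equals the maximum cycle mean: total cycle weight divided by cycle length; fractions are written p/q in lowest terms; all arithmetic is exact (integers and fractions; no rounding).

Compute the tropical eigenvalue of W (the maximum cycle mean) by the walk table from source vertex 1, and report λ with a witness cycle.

q=0: [-∞, 0, -∞, -∞]
q=1: [-7, -10, -20, -6]
q=2: [-17, -16, -5, 1]
q=3: [-20, -1, 2, -3]
q=4: [-8, 6, -2, 4]
Optimal cycle mean attained by: cycle 0->3->2->1->0, total 8 + 1 + 4 + (-7), length 4.
Answer: λ = 3/2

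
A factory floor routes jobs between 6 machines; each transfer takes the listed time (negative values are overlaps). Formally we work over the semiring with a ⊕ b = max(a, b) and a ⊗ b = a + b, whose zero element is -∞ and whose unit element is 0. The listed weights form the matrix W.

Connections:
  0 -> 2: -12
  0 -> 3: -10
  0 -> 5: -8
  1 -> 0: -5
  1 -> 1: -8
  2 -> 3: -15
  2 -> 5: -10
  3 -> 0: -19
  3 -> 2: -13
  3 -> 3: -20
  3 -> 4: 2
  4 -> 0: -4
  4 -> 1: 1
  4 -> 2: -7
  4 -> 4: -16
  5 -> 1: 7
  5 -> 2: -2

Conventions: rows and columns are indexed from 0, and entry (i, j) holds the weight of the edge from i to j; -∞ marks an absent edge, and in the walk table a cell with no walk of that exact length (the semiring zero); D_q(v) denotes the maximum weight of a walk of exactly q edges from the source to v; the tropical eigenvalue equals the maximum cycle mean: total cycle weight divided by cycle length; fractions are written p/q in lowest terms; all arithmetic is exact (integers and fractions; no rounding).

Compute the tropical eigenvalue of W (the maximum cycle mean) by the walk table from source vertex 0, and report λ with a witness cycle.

q=0: [0, -∞, -∞, -∞, -∞, -∞]
q=1: [-∞, -∞, -12, -10, -∞, -8]
q=2: [-29, -1, -10, -27, -8, -22]
q=3: [-6, -7, -15, -25, -24, -20]
q=4: [-12, -13, -18, -16, -23, -14]
q=5: [-18, -7, -16, -22, -14, -20]
q=6: [-12, -13, -21, -28, -20, -26]
Optimal cycle mean attained by: cycle 0->5->1->0, total (-8) + 7 + (-5), length 3.
Answer: λ = -2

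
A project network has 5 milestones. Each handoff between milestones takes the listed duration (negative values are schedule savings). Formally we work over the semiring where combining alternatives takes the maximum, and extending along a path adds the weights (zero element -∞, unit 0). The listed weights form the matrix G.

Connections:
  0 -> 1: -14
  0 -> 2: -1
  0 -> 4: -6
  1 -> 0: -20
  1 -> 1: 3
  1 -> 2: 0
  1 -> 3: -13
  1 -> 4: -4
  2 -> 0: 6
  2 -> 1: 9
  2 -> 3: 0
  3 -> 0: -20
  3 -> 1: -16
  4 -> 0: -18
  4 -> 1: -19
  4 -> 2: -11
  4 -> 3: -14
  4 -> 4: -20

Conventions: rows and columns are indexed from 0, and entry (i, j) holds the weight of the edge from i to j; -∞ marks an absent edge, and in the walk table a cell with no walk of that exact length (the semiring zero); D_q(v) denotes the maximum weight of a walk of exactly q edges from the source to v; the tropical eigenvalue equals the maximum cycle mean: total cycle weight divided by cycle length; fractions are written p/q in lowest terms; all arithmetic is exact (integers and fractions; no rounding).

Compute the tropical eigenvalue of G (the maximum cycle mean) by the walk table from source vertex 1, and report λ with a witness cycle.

q=0: [-∞, 0, -∞, -∞, -∞]
q=1: [-20, 3, 0, -13, -4]
q=2: [6, 9, 3, 0, -1]
q=3: [9, 12, 9, 3, 5]
q=4: [15, 18, 12, 9, 8]
q=5: [18, 21, 18, 12, 14]
Optimal cycle mean attained by: cycle 1->2->1, total 0 + 9, length 2.
Answer: λ = 9/2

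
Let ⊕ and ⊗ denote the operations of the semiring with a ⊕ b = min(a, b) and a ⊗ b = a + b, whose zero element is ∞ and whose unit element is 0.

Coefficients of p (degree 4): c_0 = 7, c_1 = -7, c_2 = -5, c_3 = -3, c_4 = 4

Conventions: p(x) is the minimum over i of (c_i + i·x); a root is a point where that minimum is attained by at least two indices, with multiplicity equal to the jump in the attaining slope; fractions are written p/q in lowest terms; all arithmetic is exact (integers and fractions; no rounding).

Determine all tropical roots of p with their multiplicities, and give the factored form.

hull edge (i=0, c=7) to (i=1, c=-7): slope -14, span 1
hull edge (i=1, c=-7) to (i=3, c=-3): slope 2, span 2
hull edge (i=3, c=-3) to (i=4, c=4): slope 7, span 1
Factored form: p(x) = 4 ⊗ (x ⊕ (-7)) ⊗ (x ⊕ (-2)) ⊗ (x ⊕ (-2)) ⊗ (x ⊕ 14)
Answer: roots = -7 (mult 1), -2 (mult 2), 14 (mult 1)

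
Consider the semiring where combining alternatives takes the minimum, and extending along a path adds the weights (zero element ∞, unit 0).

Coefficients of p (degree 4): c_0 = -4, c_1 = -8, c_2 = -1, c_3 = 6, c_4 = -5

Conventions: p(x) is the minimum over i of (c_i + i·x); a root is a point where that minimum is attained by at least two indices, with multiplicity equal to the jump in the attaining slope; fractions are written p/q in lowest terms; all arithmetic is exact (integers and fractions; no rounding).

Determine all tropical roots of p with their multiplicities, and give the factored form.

hull edge (i=0, c=-4) to (i=1, c=-8): slope -4, span 1
hull edge (i=1, c=-8) to (i=4, c=-5): slope 1, span 3
Factored form: p(x) = -5 ⊗ (x ⊕ (-1)) ⊗ (x ⊕ (-1)) ⊗ (x ⊕ (-1)) ⊗ (x ⊕ 4)
Answer: roots = -1 (mult 3), 4 (mult 1)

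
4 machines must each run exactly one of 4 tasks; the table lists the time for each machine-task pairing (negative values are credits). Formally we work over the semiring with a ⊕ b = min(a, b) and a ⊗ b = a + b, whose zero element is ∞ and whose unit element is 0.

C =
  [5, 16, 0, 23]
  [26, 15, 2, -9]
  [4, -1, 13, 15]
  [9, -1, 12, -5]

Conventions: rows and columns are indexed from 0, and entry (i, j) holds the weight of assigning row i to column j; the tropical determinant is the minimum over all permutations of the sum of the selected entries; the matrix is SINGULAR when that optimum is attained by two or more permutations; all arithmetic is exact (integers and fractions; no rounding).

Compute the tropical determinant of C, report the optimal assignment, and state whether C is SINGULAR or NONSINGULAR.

σ = (0, 1, 2, 3): 5 + 15 + 13 + (-5) = 28
σ = (0, 1, 3, 2): 5 + 15 + 15 + 12 = 47
σ = (0, 2, 1, 3): 5 + 2 + (-1) + (-5) = 1
σ = (0, 2, 3, 1): 5 + 2 + 15 + (-1) = 21
σ = (0, 3, 1, 2): 5 + (-9) + (-1) + 12 = 7
σ = (0, 3, 2, 1): 5 + (-9) + 13 + (-1) = 8
σ = (1, 0, 2, 3): 16 + 26 + 13 + (-5) = 50
σ = (1, 0, 3, 2): 16 + 26 + 15 + 12 = 69
σ = (1, 2, 0, 3): 16 + 2 + 4 + (-5) = 17
σ = (1, 2, 3, 0): 16 + 2 + 15 + 9 = 42
σ = (1, 3, 0, 2): 16 + (-9) + 4 + 12 = 23
σ = (1, 3, 2, 0): 16 + (-9) + 13 + 9 = 29
σ = (2, 0, 1, 3): 0 + 26 + (-1) + (-5) = 20
σ = (2, 0, 3, 1): 0 + 26 + 15 + (-1) = 40
σ = (2, 1, 0, 3): 0 + 15 + 4 + (-5) = 14
σ = (2, 1, 3, 0): 0 + 15 + 15 + 9 = 39
σ = (2, 3, 0, 1): 0 + (-9) + 4 + (-1) = -6
σ = (2, 3, 1, 0): 0 + (-9) + (-1) + 9 = -1
σ = (3, 0, 1, 2): 23 + 26 + (-1) + 12 = 60
σ = (3, 0, 2, 1): 23 + 26 + 13 + (-1) = 61
σ = (3, 1, 0, 2): 23 + 15 + 4 + 12 = 54
σ = (3, 1, 2, 0): 23 + 15 + 13 + 9 = 60
σ = (3, 2, 0, 1): 23 + 2 + 4 + (-1) = 28
σ = (3, 2, 1, 0): 23 + 2 + (-1) + 9 = 33
Optimal value attained by: σ = (2, 3, 0, 1).
Answer: det⊕(C) = -6; verdict: NONSINGULAR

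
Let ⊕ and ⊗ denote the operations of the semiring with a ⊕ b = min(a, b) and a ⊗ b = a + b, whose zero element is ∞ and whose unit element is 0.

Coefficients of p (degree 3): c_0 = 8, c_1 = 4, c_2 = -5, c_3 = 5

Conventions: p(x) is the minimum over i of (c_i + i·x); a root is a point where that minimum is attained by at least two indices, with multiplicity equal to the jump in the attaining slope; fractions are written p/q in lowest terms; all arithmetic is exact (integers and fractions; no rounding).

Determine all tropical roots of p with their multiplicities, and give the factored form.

hull edge (i=0, c=8) to (i=2, c=-5): slope -13/2, span 2
hull edge (i=2, c=-5) to (i=3, c=5): slope 10, span 1
Factored form: p(x) = 5 ⊗ (x ⊕ (-10)) ⊗ (x ⊕ 13/2) ⊗ (x ⊕ 13/2)
Answer: roots = -10 (mult 1), 13/2 (mult 2)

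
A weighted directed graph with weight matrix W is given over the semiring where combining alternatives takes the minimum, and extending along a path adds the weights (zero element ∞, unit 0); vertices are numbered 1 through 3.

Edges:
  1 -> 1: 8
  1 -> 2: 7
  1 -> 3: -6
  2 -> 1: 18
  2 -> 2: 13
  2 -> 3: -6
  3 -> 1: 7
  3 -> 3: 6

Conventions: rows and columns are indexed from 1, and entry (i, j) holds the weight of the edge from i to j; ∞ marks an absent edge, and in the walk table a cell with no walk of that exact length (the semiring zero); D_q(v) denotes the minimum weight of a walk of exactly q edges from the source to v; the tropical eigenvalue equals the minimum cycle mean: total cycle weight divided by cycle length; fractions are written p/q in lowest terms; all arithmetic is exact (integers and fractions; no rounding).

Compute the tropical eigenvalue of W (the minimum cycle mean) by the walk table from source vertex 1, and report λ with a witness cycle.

q=0: [0, ∞, ∞]
q=1: [8, 7, -6]
q=2: [1, 15, 0]
q=3: [7, 8, -5]
Optimal cycle mean attained by: cycle 1->3->1, total (-6) + 7, length 2.
Answer: λ = 1/2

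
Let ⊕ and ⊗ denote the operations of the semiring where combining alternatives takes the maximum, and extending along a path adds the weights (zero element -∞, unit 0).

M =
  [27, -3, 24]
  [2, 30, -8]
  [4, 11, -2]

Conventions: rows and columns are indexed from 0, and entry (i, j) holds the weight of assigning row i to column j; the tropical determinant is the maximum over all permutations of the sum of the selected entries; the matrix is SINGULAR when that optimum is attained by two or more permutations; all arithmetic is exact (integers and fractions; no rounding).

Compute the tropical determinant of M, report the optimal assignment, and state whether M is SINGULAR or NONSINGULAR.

σ = (0, 1, 2): 27 + 30 + (-2) = 55
σ = (0, 2, 1): 27 + (-8) + 11 = 30
σ = (1, 0, 2): (-3) + 2 + (-2) = -3
σ = (1, 2, 0): (-3) + (-8) + 4 = -7
σ = (2, 0, 1): 24 + 2 + 11 = 37
σ = (2, 1, 0): 24 + 30 + 4 = 58
Optimal value attained by: σ = (2, 1, 0).
Answer: det⊕(M) = 58; verdict: NONSINGULAR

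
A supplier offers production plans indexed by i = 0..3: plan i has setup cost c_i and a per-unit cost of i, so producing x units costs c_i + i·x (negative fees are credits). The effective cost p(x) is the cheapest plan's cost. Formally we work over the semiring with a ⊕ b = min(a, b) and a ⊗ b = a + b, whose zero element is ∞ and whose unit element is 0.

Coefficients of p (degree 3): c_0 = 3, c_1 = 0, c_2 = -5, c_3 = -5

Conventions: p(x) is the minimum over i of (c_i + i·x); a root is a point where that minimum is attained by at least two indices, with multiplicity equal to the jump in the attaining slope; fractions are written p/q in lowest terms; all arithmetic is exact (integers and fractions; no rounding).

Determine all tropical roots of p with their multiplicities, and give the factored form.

hull edge (i=0, c=3) to (i=2, c=-5): slope -4, span 2
hull edge (i=2, c=-5) to (i=3, c=-5): slope 0, span 1
Factored form: p(x) = -5 ⊗ (x ⊕ 0) ⊗ (x ⊕ 4) ⊗ (x ⊕ 4)
Answer: roots = 0 (mult 1), 4 (mult 2)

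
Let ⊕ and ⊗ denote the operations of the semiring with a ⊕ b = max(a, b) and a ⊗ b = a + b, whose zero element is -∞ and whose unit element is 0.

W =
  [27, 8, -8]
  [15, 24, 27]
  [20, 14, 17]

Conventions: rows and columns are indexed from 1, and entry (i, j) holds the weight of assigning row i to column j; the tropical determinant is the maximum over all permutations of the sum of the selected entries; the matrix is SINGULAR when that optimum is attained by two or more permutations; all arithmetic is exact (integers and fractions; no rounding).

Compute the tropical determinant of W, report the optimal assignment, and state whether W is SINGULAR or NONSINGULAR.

σ = (1, 2, 3): 27 + 24 + 17 = 68
σ = (1, 3, 2): 27 + 27 + 14 = 68
σ = (2, 1, 3): 8 + 15 + 17 = 40
σ = (2, 3, 1): 8 + 27 + 20 = 55
σ = (3, 1, 2): (-8) + 15 + 14 = 21
σ = (3, 2, 1): (-8) + 24 + 20 = 36
Optimal value attained by: σ = (1, 2, 3).
Answer: det⊕(W) = 68; verdict: SINGULAR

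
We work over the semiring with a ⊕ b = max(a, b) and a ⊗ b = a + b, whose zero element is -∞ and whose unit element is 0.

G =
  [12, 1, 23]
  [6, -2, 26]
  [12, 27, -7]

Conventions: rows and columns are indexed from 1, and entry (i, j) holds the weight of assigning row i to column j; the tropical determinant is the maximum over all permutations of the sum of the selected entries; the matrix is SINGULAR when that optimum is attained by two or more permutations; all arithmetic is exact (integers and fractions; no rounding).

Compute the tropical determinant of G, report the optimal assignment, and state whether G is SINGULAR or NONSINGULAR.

σ = (1, 2, 3): 12 + (-2) + (-7) = 3
σ = (1, 3, 2): 12 + 26 + 27 = 65
σ = (2, 1, 3): 1 + 6 + (-7) = 0
σ = (2, 3, 1): 1 + 26 + 12 = 39
σ = (3, 1, 2): 23 + 6 + 27 = 56
σ = (3, 2, 1): 23 + (-2) + 12 = 33
Optimal value attained by: σ = (1, 3, 2).
Answer: det⊕(G) = 65; verdict: NONSINGULAR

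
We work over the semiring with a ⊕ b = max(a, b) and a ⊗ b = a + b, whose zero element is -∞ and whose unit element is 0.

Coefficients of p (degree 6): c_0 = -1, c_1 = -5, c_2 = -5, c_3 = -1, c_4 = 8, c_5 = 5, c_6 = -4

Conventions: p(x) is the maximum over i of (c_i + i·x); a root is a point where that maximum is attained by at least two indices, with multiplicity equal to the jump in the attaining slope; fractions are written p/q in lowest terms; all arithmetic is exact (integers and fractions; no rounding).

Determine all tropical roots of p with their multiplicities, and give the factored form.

hull edge (i=0, c=-1) to (i=4, c=8): slope 9/4, span 4
hull edge (i=4, c=8) to (i=5, c=5): slope -3, span 1
hull edge (i=5, c=5) to (i=6, c=-4): slope -9, span 1
Factored form: p(x) = -4 ⊗ (x ⊕ (-9/4)) ⊗ (x ⊕ (-9/4)) ⊗ (x ⊕ (-9/4)) ⊗ (x ⊕ (-9/4)) ⊗ (x ⊕ 3) ⊗ (x ⊕ 9)
Answer: roots = -9/4 (mult 4), 3 (mult 1), 9 (mult 1)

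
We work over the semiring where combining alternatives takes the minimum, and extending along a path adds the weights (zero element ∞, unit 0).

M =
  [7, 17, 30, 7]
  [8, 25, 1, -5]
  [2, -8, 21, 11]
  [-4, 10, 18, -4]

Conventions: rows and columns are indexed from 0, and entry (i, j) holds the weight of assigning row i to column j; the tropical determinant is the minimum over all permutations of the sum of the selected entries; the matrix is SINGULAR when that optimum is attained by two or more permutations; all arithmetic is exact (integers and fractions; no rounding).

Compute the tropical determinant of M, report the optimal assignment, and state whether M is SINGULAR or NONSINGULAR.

σ = (0, 1, 2, 3): 7 + 25 + 21 + (-4) = 49
σ = (0, 1, 3, 2): 7 + 25 + 11 + 18 = 61
σ = (0, 2, 1, 3): 7 + 1 + (-8) + (-4) = -4
σ = (0, 2, 3, 1): 7 + 1 + 11 + 10 = 29
σ = (0, 3, 1, 2): 7 + (-5) + (-8) + 18 = 12
σ = (0, 3, 2, 1): 7 + (-5) + 21 + 10 = 33
σ = (1, 0, 2, 3): 17 + 8 + 21 + (-4) = 42
σ = (1, 0, 3, 2): 17 + 8 + 11 + 18 = 54
σ = (1, 2, 0, 3): 17 + 1 + 2 + (-4) = 16
σ = (1, 2, 3, 0): 17 + 1 + 11 + (-4) = 25
σ = (1, 3, 0, 2): 17 + (-5) + 2 + 18 = 32
σ = (1, 3, 2, 0): 17 + (-5) + 21 + (-4) = 29
σ = (2, 0, 1, 3): 30 + 8 + (-8) + (-4) = 26
σ = (2, 0, 3, 1): 30 + 8 + 11 + 10 = 59
σ = (2, 1, 0, 3): 30 + 25 + 2 + (-4) = 53
σ = (2, 1, 3, 0): 30 + 25 + 11 + (-4) = 62
σ = (2, 3, 0, 1): 30 + (-5) + 2 + 10 = 37
σ = (2, 3, 1, 0): 30 + (-5) + (-8) + (-4) = 13
σ = (3, 0, 1, 2): 7 + 8 + (-8) + 18 = 25
σ = (3, 0, 2, 1): 7 + 8 + 21 + 10 = 46
σ = (3, 1, 0, 2): 7 + 25 + 2 + 18 = 52
σ = (3, 1, 2, 0): 7 + 25 + 21 + (-4) = 49
σ = (3, 2, 0, 1): 7 + 1 + 2 + 10 = 20
σ = (3, 2, 1, 0): 7 + 1 + (-8) + (-4) = -4
Optimal value attained by: σ = (0, 2, 1, 3).
Answer: det⊕(M) = -4; verdict: SINGULAR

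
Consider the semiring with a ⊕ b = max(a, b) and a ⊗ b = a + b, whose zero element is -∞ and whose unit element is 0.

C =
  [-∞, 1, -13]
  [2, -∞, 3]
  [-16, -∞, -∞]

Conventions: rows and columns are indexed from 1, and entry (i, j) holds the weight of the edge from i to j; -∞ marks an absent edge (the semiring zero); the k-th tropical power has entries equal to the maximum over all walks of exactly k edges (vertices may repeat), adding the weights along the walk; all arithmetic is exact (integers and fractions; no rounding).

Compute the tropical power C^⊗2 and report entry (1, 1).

C^⊗2:
  [3, -∞, 4]
  [-13, 3, -11]
  [-∞, -15, -29]
Key observation: the optimum is the walk 1->2->1, with weight 1 + 2 = 3.
Optimal value attained by: walk 1->2->1.
Answer: (C^⊗2)[1][1] = 3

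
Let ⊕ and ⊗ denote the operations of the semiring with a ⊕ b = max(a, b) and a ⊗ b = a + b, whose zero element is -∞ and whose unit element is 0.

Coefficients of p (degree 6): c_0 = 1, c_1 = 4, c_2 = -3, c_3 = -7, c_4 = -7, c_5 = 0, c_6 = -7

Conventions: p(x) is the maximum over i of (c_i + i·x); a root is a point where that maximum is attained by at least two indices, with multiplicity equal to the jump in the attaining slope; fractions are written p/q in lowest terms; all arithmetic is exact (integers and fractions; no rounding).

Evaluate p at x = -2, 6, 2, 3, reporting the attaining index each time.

p(-2) = max(1+0·(-2)=1, 4+1·(-2)=2, -3+2·(-2)=-7, -7+3·(-2)=-13, -7+4·(-2)=-15, 0+5·(-2)=-10, -7+6·(-2)=-19) = 2 (attained by i=1)
p(6) = max(1+0·6=1, 4+1·6=10, -3+2·6=9, -7+3·6=11, -7+4·6=17, 0+5·6=30, -7+6·6=29) = 30 (attained by i=5)
p(2) = max(1+0·2=1, 4+1·2=6, -3+2·2=1, -7+3·2=-1, -7+4·2=1, 0+5·2=10, -7+6·2=5) = 10 (attained by i=5)
p(3) = max(1+0·3=1, 4+1·3=7, -3+2·3=3, -7+3·3=2, -7+4·3=5, 0+5·3=15, -7+6·3=11) = 15 (attained by i=5)
Answer: p(-2) = 2; p(6) = 30; p(2) = 10; p(3) = 15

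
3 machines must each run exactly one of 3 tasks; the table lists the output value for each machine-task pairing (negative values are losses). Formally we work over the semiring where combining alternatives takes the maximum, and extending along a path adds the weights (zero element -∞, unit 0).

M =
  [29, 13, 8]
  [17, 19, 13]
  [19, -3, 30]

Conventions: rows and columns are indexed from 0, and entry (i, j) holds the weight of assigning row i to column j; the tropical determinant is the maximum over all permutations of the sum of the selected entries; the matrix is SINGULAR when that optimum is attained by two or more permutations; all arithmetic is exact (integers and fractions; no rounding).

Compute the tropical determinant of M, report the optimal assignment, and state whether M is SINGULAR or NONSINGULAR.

σ = (0, 1, 2): 29 + 19 + 30 = 78
σ = (0, 2, 1): 29 + 13 + (-3) = 39
σ = (1, 0, 2): 13 + 17 + 30 = 60
σ = (1, 2, 0): 13 + 13 + 19 = 45
σ = (2, 0, 1): 8 + 17 + (-3) = 22
σ = (2, 1, 0): 8 + 19 + 19 = 46
Optimal value attained by: σ = (0, 1, 2).
Answer: det⊕(M) = 78; verdict: NONSINGULAR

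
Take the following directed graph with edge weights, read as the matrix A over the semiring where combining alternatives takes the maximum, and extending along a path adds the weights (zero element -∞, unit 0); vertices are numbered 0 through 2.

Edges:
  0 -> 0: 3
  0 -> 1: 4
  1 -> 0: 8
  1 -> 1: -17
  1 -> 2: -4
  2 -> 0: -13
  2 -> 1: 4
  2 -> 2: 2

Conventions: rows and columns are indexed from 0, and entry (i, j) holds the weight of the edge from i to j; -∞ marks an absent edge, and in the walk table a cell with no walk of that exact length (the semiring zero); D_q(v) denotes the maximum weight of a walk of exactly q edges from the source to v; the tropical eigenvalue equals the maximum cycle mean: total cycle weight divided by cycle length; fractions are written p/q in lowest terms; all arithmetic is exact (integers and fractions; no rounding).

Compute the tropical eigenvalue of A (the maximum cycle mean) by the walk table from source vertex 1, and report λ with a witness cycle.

q=0: [-∞, 0, -∞]
q=1: [8, -17, -4]
q=2: [11, 12, -2]
q=3: [20, 15, 8]
Optimal cycle mean attained by: cycle 0->1->0, total 4 + 8, length 2.
Answer: λ = 6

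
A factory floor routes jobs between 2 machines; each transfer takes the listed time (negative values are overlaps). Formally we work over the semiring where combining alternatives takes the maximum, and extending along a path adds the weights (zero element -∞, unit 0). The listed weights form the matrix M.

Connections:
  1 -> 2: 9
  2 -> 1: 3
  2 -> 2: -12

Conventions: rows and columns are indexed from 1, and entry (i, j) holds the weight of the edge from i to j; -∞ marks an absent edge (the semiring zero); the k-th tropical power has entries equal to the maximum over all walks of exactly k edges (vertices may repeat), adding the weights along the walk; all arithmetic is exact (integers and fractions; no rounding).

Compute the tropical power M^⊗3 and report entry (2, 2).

M^⊗2:
  [12, -3]
  [-9, 12]
M^⊗3:
  [0, 21]
  [15, 0]
Key observation: the optimum is the walk 2->1->2->2, with weight 3 + 9 + (-12) = 0.
Optimal value attained by: walk 2->1->2->2.
Answer: (M^⊗3)[2][2] = 0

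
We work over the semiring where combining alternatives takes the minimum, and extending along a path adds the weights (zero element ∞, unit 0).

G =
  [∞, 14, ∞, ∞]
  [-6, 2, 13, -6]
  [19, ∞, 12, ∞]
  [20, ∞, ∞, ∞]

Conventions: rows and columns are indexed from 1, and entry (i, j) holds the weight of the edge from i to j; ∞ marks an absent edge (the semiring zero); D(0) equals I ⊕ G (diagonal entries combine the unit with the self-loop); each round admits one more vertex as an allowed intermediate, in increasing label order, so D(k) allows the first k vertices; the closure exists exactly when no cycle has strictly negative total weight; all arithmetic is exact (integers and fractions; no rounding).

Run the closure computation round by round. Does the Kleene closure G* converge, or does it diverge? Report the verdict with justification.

D(0):
  [0, 14, ∞, ∞]
  [-6, 0, 13, -6]
  [19, ∞, 0, ∞]
  [20, ∞, ∞, 0]
D(1):
  [0, 14, ∞, ∞]
  [-6, 0, 13, -6]
  [19, 33, 0, ∞]
  [20, 34, ∞, 0]
D(2):
  [0, 14, 27, 8]
  [-6, 0, 13, -6]
  [19, 33, 0, 27]
  [20, 34, 47, 0]
D(3):
  [0, 14, 27, 8]
  [-6, 0, 13, -6]
  [19, 33, 0, 27]
  [20, 34, 47, 0]
D(4):
  [0, 14, 27, 8]
  [-6, 0, 13, -6]
  [19, 33, 0, 27]
  [20, 34, 47, 0]
Key observation: every diagonal entry stays at the unit through all rounds, so no improving cycle exists.
Answer: CONVERGES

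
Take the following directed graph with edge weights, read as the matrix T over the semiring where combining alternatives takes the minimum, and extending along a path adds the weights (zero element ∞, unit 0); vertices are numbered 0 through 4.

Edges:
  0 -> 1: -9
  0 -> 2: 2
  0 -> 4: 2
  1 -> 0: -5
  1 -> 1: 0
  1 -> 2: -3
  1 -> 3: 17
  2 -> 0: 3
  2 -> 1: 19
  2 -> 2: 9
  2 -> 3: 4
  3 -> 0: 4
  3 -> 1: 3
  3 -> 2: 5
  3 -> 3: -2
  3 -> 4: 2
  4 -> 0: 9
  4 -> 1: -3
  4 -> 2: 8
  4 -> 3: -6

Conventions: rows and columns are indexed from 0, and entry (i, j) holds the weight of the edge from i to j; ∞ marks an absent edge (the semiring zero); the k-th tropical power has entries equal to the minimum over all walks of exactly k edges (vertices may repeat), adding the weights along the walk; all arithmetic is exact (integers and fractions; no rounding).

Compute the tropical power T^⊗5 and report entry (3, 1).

T^⊗2:
  [-14, -9, -12, -4, ∞]
  [-5, -14, -3, 1, -3]
  [8, -6, 5, 2, 5]
  [-2, -5, 0, -4, 0]
  [-8, -3, -6, -8, -4]
T^⊗3:
  [-14, -23, -12, -8, -12]
  [-19, -14, -17, -9, -3]
  [-11, -6, -9, -1, 4]
  [-10, -11, -8, -6, -2]
  [-8, -17, -6, -10, -6]
T^⊗4:
  [-28, -23, -26, -18, -12]
  [-19, -28, -17, -13, -17]
  [-11, -20, -9, -5, -9]
  [-16, -19, -14, -8, -8]
  [-22, -17, -20, -12, -8]
T^⊗5:
  [-28, -37, -26, -22, -26]
  [-33, -28, -31, -23, -17]
  [-25, -20, -23, -15, -9]
  [-24, -25, -22, -14, -14]
  [-22, -31, -20, -16, -20]
Key observation: the optimum is the walk 3->1->0->1->0->1, with weight 3 + (-5) + (-9) + (-5) + (-9) = -25.
Optimal value attained by: walk 3->1->0->1->0->1.
Answer: (T^⊗5)[3][1] = -25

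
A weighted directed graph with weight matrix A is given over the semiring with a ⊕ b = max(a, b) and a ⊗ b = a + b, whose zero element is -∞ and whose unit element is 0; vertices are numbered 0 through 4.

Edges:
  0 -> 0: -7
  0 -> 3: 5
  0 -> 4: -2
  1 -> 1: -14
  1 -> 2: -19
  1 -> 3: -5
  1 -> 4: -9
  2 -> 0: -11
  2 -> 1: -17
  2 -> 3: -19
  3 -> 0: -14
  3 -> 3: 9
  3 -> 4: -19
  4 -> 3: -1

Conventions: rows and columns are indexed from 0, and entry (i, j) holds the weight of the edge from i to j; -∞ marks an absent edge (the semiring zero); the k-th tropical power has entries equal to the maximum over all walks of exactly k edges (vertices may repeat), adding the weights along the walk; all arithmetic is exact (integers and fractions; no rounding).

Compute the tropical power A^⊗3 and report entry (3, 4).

A^⊗2:
  [-9, -∞, -∞, 14, -9]
  [-19, -28, -33, 4, -23]
  [-18, -31, -36, -6, -13]
  [-5, -∞, -∞, 18, -10]
  [-15, -∞, -∞, 8, -20]
A^⊗3:
  [0, -∞, -∞, 23, -5]
  [-10, -42, -47, 13, -15]
  [-20, -45, -50, 3, -20]
  [4, -∞, -∞, 27, -1]
  [-6, -∞, -∞, 17, -11]
Key observation: the optimum is the walk 3->3->3->4, with weight 9 + 9 + (-19) = -1.
Optimal value attained by: walk 3->3->3->4.
Answer: (A^⊗3)[3][4] = -1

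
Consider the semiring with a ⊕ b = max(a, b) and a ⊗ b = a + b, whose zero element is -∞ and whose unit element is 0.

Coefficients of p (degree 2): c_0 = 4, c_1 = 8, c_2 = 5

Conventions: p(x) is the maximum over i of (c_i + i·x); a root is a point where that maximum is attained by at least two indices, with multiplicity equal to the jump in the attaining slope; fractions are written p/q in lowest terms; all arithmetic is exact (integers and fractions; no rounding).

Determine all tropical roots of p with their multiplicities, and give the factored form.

hull edge (i=0, c=4) to (i=1, c=8): slope 4, span 1
hull edge (i=1, c=8) to (i=2, c=5): slope -3, span 1
Factored form: p(x) = 5 ⊗ (x ⊕ (-4)) ⊗ (x ⊕ 3)
Answer: roots = -4 (mult 1), 3 (mult 1)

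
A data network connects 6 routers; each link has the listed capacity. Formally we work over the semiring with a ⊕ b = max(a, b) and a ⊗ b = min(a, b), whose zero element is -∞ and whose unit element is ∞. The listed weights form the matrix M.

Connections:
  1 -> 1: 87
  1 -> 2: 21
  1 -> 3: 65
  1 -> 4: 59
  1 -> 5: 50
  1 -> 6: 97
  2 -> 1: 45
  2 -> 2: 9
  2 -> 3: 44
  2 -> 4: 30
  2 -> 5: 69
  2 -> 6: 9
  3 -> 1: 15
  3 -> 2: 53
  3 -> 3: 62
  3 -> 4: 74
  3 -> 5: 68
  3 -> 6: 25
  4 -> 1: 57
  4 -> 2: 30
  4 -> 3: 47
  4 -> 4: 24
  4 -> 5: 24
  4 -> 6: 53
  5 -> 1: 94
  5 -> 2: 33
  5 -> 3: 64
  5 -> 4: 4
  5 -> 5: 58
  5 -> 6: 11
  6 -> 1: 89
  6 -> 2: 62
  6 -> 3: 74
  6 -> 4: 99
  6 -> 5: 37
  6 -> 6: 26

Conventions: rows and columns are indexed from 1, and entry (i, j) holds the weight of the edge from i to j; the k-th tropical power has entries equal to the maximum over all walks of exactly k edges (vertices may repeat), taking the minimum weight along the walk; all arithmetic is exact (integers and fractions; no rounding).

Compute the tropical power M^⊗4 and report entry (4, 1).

M^⊗2:
  [89, 62, 74, 97, 65, 87]
  [69, 44, 64, 45, 58, 45]
  [68, 53, 64, 62, 62, 53]
  [57, 53, 57, 57, 50, 57]
  [87, 53, 65, 64, 64, 94]
  [87, 53, 65, 74, 68, 89]
M^⊗3:
  [87, 62, 74, 87, 68, 89]
  [69, 53, 65, 64, 64, 69]
  [68, 53, 65, 64, 64, 68]
  [57, 57, 57, 57, 57, 57]
  [89, 62, 74, 94, 65, 87]
  [89, 62, 74, 89, 65, 87]
M^⊗4:
  [89, 62, 74, 89, 68, 87]
  [69, 62, 69, 69, 65, 69]
  [68, 62, 68, 68, 65, 68]
  [57, 57, 57, 57, 57, 57]
  [87, 62, 74, 87, 68, 89]
  [87, 62, 74, 87, 68, 89]
Key observation: the optimum is the walk 4->1->1->6->1, with weight 57 min 87 min 97 min 89 = 57.
Optimal value attained by: walk 4->1->1->6->1.
Answer: (M^⊗4)[4][1] = 57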